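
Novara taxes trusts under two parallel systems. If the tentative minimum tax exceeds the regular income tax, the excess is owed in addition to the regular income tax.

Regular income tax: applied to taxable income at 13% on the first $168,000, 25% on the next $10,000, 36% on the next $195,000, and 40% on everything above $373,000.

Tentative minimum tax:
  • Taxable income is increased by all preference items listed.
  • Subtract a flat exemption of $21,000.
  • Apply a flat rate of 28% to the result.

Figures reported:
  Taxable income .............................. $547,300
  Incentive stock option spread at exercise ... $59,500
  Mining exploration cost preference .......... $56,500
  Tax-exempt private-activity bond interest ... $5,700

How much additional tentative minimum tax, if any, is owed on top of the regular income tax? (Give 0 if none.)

$17,180

Tentative minimum tax:
  Adjusted income: $547,300 + $59,500 + $56,500 + $5,700 = $669,000
  Less exemption $21,000 → base $648,000
  $648,000 × 28% = $181,440

Regular income tax:
  $168,000 × 13% = $21,840
  $10,000 × 25% = $2,500
  $195,000 × 36% = $70,200
  $174,300 × 40% = $69,720
  → $164,260

Excess of tentative minimum tax over regular income tax: $181,440 − $164,260 = $17,180.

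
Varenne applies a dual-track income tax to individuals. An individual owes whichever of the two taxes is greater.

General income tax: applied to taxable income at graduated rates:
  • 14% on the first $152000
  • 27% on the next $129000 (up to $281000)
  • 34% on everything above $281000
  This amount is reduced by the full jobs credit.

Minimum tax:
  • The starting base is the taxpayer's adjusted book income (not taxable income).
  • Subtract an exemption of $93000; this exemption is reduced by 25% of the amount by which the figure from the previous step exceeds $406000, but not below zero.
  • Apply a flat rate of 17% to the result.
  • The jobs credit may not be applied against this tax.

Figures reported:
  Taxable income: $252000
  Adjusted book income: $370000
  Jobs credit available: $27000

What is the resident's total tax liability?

Minimum tax:
  Base (adjusted book income): $370000
  Exemption: $370000 ≤ $406000, so full $93000 applies
  Base: $370000 − $93000 = $277000
  $277000 × 17% = $47090

General income tax:
  $152000 × 14% = $21280
  $100000 × 27% = $27000
  → $48280
  Less jobs credit $27000 → $21280

$47090 > $21280, so the minimum tax is the binding amount.

$47090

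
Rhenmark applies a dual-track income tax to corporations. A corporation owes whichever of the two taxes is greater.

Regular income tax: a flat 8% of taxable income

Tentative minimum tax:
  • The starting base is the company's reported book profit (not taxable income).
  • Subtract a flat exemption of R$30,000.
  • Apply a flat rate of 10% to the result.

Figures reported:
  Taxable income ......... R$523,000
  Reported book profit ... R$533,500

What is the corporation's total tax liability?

Tentative minimum tax:
  Base (reported book profit): R$533,500
  Less exemption R$30,000 → base R$503,500
  R$503,500 × 10% = R$50,350

Regular income tax:
  R$523,000 × 8% = R$41,840

R$50,350 > R$41,840, so the tentative minimum tax is the binding amount.

R$50,350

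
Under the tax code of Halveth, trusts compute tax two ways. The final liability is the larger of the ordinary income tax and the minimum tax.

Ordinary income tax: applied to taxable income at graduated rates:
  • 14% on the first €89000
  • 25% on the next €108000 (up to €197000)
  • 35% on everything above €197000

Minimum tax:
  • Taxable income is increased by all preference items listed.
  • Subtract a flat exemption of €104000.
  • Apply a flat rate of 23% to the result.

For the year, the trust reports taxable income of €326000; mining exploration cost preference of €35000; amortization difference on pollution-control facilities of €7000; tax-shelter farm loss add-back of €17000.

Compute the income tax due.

€84610

Ordinary income tax:
  €89000 × 14% = €12460
  €108000 × 25% = €27000
  €129000 × 35% = €45150
  → €84610

Minimum tax:
  Adjusted income: €326000 + €35000 + €7000 + €17000 = €385000
  Less exemption €104000 → base €281000
  €281000 × 23% = €64630

€84610 > €64630, so the ordinary income tax governs.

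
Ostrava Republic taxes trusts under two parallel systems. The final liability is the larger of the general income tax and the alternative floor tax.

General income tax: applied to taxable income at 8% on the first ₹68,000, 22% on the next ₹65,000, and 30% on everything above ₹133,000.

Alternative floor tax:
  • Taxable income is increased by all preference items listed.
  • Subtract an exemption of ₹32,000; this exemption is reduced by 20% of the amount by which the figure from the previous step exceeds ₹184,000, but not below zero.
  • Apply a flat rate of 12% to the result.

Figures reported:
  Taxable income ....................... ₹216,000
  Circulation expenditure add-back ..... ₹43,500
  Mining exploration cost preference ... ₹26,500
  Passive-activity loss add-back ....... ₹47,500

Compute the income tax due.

₹44,640

General income tax:
  ₹68,000 × 8% = ₹5,440
  ₹65,000 × 22% = ₹14,300
  ₹83,000 × 30% = ₹24,900
  → ₹44,640

Alternative floor tax:
  Adjusted income: ₹216,000 + ₹43,500 + ₹26,500 + ₹47,500 = ₹333,500
  Exemption: ₹32,000 − 20% × (₹333,500 − ₹184,000) = ₹32,000 − ₹29,900 = ₹2,100
  Base: ₹333,500 − ₹2,100 = ₹331,400
  ₹331,400 × 12% = ₹39,768

₹44,640 > ₹39,768, so the general income tax governs.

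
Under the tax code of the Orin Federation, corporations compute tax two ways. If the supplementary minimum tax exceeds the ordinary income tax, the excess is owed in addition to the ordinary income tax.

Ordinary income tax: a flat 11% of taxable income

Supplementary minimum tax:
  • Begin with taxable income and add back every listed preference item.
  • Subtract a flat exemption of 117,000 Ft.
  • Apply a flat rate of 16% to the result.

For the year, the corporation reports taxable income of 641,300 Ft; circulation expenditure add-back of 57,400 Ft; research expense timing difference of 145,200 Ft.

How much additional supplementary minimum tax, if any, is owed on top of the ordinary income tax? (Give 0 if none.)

Supplementary minimum tax:
  Adjusted income: 641,300 Ft + 57,400 Ft + 145,200 Ft = 843,900 Ft
  Less exemption 117,000 Ft → base 726,900 Ft
  726,900 Ft × 16% = 116,304 Ft

Ordinary income tax:
  641,300 Ft × 11% = 70,543 Ft

Excess of supplementary minimum tax over ordinary income tax: 116,304 Ft − 70,543 Ft = 45,761 Ft.

45,761 Ft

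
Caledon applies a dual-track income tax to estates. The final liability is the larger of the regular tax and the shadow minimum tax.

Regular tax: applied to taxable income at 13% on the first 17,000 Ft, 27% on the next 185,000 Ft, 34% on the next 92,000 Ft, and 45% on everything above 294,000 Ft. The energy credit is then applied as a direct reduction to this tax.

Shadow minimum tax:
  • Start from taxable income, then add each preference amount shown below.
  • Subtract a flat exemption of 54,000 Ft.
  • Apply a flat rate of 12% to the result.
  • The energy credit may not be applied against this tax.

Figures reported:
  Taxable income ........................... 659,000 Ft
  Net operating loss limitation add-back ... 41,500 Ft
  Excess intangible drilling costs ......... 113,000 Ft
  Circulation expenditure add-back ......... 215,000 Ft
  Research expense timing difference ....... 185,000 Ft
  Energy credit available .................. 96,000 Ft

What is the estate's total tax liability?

Regular tax:
  17,000 Ft × 13% = 2,210 Ft
  185,000 Ft × 27% = 49,950 Ft
  92,000 Ft × 34% = 31,280 Ft
  365,000 Ft × 45% = 164,250 Ft
  → 247,690 Ft
  Less energy credit 96,000 Ft → 151,690 Ft

Shadow minimum tax:
  Adjusted income: 659,000 Ft + 41,500 Ft + 113,000 Ft + 215,000 Ft + 185,000 Ft = 1,213,500 Ft
  Less exemption 54,000 Ft → base 1,159,500 Ft
  1,159,500 Ft × 12% = 139,140 Ft

151,690 Ft > 139,140 Ft, so the regular tax governs.

151,690 Ft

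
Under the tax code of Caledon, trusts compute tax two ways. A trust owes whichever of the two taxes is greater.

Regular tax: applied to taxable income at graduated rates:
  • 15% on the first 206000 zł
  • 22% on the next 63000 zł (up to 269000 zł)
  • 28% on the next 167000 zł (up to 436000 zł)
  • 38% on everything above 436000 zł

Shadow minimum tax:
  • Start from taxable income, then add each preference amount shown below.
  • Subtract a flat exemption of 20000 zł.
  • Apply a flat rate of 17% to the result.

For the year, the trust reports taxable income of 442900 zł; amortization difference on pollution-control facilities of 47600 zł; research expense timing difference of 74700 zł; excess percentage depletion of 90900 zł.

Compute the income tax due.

108137 zł

Shadow minimum tax:
  Adjusted income: 442900 zł + 47600 zł + 74700 zł + 90900 zł = 656100 zł
  Less exemption 20000 zł → base 636100 zł
  636100 zł × 17% = 108137 zł

Regular tax:
  206000 zł × 15% = 30900 zł
  63000 zł × 22% = 13860 zł
  167000 zł × 28% = 46760 zł
  6900 zł × 38% = 2622 zł
  → 94142 zł

108137 zł > 94142 zł, so the shadow minimum tax is the binding amount.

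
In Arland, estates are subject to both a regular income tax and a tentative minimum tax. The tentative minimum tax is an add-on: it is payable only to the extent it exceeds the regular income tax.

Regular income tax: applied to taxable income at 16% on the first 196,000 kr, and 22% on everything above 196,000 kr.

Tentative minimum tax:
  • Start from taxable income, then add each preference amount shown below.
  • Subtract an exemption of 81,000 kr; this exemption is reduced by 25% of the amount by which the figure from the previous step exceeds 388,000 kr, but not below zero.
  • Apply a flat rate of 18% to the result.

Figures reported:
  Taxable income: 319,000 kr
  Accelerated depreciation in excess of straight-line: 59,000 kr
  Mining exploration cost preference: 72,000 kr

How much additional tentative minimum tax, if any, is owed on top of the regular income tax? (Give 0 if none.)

Tentative minimum tax:
  Adjusted income: 319,000 kr + 59,000 kr + 72,000 kr = 450,000 kr
  Exemption: 81,000 kr − 25% × (450,000 kr − 388,000 kr) = 81,000 kr − 15,500 kr = 65,500 kr
  Base: 450,000 kr − 65,500 kr = 384,500 kr
  384,500 kr × 18% = 69,210 kr

Regular income tax:
  196,000 kr × 16% = 31,360 kr
  123,000 kr × 22% = 27,060 kr
  → 58,420 kr

Excess of tentative minimum tax over regular income tax: 69,210 kr − 58,420 kr = 10,790 kr.

10,790 kr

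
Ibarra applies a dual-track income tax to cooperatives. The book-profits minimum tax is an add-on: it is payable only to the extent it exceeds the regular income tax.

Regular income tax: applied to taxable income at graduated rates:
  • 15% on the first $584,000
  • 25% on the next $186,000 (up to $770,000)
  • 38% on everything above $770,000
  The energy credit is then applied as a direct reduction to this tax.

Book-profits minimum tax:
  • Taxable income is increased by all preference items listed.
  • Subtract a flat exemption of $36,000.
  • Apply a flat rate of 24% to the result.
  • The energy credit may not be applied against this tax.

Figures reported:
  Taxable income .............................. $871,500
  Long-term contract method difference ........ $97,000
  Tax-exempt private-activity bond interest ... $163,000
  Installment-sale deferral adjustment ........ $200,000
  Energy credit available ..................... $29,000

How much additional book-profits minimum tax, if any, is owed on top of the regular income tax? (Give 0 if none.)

Regular income tax:
  $584,000 × 15% = $87,600
  $186,000 × 25% = $46,500
  $101,500 × 38% = $38,570
  → $172,670
  Less energy credit $29,000 → $143,670

Book-profits minimum tax:
  Adjusted income: $871,500 + $97,000 + $163,000 + $200,000 = $1,331,500
  Less exemption $36,000 → base $1,295,500
  $1,295,500 × 24% = $310,920

Excess of book-profits minimum tax over regular income tax: $310,920 − $143,670 = $167,250.

$167,250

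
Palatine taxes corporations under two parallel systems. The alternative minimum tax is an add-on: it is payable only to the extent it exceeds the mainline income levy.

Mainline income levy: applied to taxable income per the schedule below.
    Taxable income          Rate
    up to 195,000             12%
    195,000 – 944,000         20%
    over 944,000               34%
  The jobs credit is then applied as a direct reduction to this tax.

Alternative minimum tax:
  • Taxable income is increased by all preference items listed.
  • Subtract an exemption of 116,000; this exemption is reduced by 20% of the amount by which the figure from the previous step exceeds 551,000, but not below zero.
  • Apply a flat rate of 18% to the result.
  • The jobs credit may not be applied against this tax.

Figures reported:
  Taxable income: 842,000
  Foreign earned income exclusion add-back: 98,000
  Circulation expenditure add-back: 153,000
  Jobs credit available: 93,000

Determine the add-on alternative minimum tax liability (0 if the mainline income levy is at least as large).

135,572

Alternative minimum tax:
  Adjusted income: 842,000 + 98,000 + 153,000 = 1,093,000
  Exemption: 116,000 − 20% × (1,093,000 − 551,000) = 116,000 − 108,400 = 7,600
  Base: 1,093,000 − 7,600 = 1,085,400
  1,085,400 × 18% = 195,372

Mainline income levy:
  195,000 × 12% = 23,400
  647,000 × 20% = 129,400
  → 152,800
  Less jobs credit 93,000 → 59,800

Excess of alternative minimum tax over mainline income levy: 195,372 − 59,800 = 135,572.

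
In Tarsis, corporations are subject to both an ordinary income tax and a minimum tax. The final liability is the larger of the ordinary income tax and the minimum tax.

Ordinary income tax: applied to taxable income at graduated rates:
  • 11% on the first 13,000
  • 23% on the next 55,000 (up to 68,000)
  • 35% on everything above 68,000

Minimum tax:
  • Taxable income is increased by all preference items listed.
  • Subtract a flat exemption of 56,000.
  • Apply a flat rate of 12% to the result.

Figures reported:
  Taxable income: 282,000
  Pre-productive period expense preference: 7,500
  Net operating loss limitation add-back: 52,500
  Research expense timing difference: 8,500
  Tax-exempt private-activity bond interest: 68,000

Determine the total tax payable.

88,980

Minimum tax:
  Adjusted income: 282,000 + 7,500 + 52,500 + 8,500 + 68,000 = 418,500
  Less exemption 56,000 → base 362,500
  362,500 × 12% = 43,500

Ordinary income tax:
  13,000 × 11% = 1,430
  55,000 × 23% = 12,650
  214,000 × 35% = 74,900
  → 88,980

88,980 > 43,500, so the ordinary income tax governs.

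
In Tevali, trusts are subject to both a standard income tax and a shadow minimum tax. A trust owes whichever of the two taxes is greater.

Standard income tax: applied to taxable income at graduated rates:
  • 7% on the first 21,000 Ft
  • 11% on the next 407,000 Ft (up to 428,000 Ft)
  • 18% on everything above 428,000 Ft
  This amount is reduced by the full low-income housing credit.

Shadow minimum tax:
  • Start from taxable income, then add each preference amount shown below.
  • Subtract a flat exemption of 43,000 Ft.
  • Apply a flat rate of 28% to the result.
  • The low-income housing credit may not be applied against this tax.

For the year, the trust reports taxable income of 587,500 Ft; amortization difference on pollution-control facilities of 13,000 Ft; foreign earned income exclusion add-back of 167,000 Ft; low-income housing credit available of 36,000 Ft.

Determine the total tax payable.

Standard income tax:
  21,000 Ft × 7% = 1,470 Ft
  407,000 Ft × 11% = 44,770 Ft
  159,500 Ft × 18% = 28,710 Ft
  → 74,950 Ft
  Less low-income housing credit 36,000 Ft → 38,950 Ft

Shadow minimum tax:
  Adjusted income: 587,500 Ft + 13,000 Ft + 167,000 Ft = 767,500 Ft
  Less exemption 43,000 Ft → base 724,500 Ft
  724,500 Ft × 28% = 202,860 Ft

202,860 Ft > 38,950 Ft, so the shadow minimum tax is the binding amount.

202,860 Ft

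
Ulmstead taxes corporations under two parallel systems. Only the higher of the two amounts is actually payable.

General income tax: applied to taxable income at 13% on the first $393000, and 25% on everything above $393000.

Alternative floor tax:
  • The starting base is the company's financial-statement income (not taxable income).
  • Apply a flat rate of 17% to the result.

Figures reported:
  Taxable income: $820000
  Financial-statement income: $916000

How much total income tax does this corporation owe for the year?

General income tax:
  $393000 × 13% = $51090
  $427000 × 25% = $106750
  → $157840

Alternative floor tax:
  Base (financial-statement income): $916000
  $916000 × 17% = $155720

$157840 > $155720, so the general income tax governs.

$157840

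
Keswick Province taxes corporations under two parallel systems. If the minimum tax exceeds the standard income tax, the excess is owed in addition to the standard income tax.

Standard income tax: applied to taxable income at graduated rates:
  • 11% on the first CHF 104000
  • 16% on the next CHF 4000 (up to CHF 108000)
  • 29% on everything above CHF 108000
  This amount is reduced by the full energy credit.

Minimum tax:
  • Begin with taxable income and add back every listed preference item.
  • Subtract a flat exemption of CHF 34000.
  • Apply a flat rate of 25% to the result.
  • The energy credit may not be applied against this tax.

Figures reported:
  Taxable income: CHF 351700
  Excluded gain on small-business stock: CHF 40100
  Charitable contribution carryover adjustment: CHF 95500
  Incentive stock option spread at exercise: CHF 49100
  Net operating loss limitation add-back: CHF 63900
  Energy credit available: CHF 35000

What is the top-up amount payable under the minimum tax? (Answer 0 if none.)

Minimum tax:
  Adjusted income: CHF 351700 + CHF 40100 + CHF 95500 + CHF 49100 + CHF 63900 = CHF 600300
  Less exemption CHF 34000 → base CHF 566300
  CHF 566300 × 25% = CHF 141575

Standard income tax:
  CHF 104000 × 11% = CHF 11440
  CHF 4000 × 16% = CHF 640
  CHF 243700 × 29% = CHF 70673
  → CHF 82753
  Less energy credit CHF 35000 → CHF 47753

Excess of minimum tax over standard income tax: CHF 141575 − CHF 47753 = CHF 93822.

CHF 93822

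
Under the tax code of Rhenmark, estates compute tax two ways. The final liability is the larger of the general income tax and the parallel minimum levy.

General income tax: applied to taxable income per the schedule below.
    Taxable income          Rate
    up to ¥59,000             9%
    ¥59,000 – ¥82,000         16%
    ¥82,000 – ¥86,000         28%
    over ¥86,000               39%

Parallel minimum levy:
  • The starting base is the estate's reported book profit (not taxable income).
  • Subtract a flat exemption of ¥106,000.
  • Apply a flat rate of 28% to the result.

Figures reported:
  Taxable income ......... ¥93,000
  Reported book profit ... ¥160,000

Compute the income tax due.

Parallel minimum levy:
  Base (reported book profit): ¥160,000
  Less exemption ¥106,000 → base ¥54,000
  ¥54,000 × 28% = ¥15,120

General income tax:
  ¥59,000 × 9% = ¥5,310
  ¥23,000 × 16% = ¥3,680
  ¥4,000 × 28% = ¥1,120
  ¥7,000 × 39% = ¥2,730
  → ¥12,840

¥15,120 > ¥12,840, so the parallel minimum levy is the binding amount.

¥15,120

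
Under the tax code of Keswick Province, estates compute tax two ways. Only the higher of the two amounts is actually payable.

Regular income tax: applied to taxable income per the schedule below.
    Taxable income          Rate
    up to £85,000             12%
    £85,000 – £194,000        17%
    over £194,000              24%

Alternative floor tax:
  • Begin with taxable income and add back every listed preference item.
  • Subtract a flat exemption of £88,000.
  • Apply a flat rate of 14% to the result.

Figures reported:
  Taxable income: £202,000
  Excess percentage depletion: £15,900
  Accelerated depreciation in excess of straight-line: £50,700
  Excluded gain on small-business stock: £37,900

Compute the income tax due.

Alternative floor tax:
  Adjusted income: £202,000 + £15,900 + £50,700 + £37,900 = £306,500
  Less exemption £88,000 → base £218,500
  £218,500 × 14% = £30,590

Regular income tax:
  £85,000 × 12% = £10,200
  £109,000 × 17% = £18,530
  £8,000 × 24% = £1,920
  → £30,650

£30,650 > £30,590, so the regular income tax governs.

£30,650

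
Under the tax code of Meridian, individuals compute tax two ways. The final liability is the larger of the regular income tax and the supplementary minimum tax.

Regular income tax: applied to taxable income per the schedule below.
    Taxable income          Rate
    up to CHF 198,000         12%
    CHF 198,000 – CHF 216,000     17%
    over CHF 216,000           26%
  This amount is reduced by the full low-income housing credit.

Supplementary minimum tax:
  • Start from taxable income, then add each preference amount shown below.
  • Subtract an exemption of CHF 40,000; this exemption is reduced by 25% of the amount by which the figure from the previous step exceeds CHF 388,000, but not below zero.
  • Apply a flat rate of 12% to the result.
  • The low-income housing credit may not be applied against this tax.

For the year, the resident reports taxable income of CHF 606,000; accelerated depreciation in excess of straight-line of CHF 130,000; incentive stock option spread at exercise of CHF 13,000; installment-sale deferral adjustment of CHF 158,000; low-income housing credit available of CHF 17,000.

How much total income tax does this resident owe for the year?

CHF 111,220

Regular income tax:
  CHF 198,000 × 12% = CHF 23,760
  CHF 18,000 × 17% = CHF 3,060
  CHF 390,000 × 26% = CHF 101,400
  → CHF 128,220
  Less low-income housing credit CHF 17,000 → CHF 111,220

Supplementary minimum tax:
  Adjusted income: CHF 606,000 + CHF 130,000 + CHF 13,000 + CHF 158,000 = CHF 907,000
  Exemption: 25% × (CHF 907,000 − CHF 388,000) = CHF 129,750 ≥ CHF 40,000, so the exemption is fully phased out
  Base: CHF 907,000 − CHF 0 = CHF 907,000
  CHF 907,000 × 12% = CHF 108,840

CHF 111,220 > CHF 108,840, so the regular income tax governs.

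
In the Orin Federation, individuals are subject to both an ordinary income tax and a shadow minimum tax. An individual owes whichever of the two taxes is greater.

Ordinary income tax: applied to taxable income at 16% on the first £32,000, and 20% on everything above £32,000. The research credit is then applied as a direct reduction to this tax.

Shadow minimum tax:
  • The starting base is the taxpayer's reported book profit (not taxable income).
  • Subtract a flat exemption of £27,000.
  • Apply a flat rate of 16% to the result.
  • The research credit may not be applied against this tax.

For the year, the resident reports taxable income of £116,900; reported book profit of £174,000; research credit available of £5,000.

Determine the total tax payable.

£23,520

Shadow minimum tax:
  Base (reported book profit): £174,000
  Less exemption £27,000 → base £147,000
  £147,000 × 16% = £23,520

Ordinary income tax:
  £32,000 × 16% = £5,120
  £84,900 × 20% = £16,980
  → £22,100
  Less research credit £5,000 → £17,100

£23,520 > £17,100, so the shadow minimum tax is the binding amount.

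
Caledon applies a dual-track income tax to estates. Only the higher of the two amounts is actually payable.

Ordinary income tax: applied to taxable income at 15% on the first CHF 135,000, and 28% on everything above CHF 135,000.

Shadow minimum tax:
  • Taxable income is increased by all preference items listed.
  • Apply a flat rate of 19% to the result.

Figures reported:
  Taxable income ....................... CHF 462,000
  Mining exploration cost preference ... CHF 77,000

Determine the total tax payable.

Ordinary income tax:
  CHF 135,000 × 15% = CHF 20,250
  CHF 327,000 × 28% = CHF 91,560
  → CHF 111,810

Shadow minimum tax:
  Adjusted income: CHF 462,000 + CHF 77,000 = CHF 539,000
  CHF 539,000 × 19% = CHF 102,410

CHF 111,810 > CHF 102,410, so the ordinary income tax governs.

CHF 111,810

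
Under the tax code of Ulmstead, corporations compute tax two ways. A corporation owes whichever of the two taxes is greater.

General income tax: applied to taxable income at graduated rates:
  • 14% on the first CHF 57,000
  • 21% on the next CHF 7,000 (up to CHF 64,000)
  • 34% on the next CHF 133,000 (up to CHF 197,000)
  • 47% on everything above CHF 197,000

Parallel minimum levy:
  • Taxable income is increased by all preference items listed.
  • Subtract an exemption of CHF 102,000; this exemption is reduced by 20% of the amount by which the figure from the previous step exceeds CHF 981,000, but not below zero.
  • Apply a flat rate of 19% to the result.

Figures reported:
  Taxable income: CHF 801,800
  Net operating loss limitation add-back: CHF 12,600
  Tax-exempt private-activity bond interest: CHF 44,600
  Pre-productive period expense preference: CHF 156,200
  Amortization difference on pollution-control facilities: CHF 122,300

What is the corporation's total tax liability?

CHF 338,926

Parallel minimum levy:
  Adjusted income: CHF 801,800 + CHF 12,600 + CHF 44,600 + CHF 156,200 + CHF 122,300 = CHF 1,137,500
  Exemption: CHF 102,000 − 20% × (CHF 1,137,500 − CHF 981,000) = CHF 102,000 − CHF 31,300 = CHF 70,700
  Base: CHF 1,137,500 − CHF 70,700 = CHF 1,066,800
  CHF 1,066,800 × 19% = CHF 202,692

General income tax:
  CHF 57,000 × 14% = CHF 7,980
  CHF 7,000 × 21% = CHF 1,470
  CHF 133,000 × 34% = CHF 45,220
  CHF 604,800 × 47% = CHF 284,256
  → CHF 338,926

CHF 338,926 > CHF 202,692, so the general income tax governs.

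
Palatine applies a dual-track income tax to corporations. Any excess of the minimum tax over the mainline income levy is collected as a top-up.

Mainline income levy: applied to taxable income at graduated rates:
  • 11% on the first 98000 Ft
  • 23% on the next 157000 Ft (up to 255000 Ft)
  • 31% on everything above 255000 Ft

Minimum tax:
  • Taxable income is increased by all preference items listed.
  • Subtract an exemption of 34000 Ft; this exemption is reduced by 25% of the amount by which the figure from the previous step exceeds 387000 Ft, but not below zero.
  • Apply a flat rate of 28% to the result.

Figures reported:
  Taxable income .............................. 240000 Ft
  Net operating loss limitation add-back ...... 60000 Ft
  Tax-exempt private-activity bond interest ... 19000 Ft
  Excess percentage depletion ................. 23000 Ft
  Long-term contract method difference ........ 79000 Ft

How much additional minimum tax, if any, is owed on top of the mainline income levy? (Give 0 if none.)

67300 Ft

Minimum tax:
  Adjusted income: 240000 Ft + 60000 Ft + 19000 Ft + 23000 Ft + 79000 Ft = 421000 Ft
  Exemption: 34000 Ft − 25% × (421000 Ft − 387000 Ft) = 34000 Ft − 8500 Ft = 25500 Ft
  Base: 421000 Ft − 25500 Ft = 395500 Ft
  395500 Ft × 28% = 110740 Ft

Mainline income levy:
  98000 Ft × 11% = 10780 Ft
  142000 Ft × 23% = 32660 Ft
  → 43440 Ft

Excess of minimum tax over mainline income levy: 110740 Ft − 43440 Ft = 67300 Ft.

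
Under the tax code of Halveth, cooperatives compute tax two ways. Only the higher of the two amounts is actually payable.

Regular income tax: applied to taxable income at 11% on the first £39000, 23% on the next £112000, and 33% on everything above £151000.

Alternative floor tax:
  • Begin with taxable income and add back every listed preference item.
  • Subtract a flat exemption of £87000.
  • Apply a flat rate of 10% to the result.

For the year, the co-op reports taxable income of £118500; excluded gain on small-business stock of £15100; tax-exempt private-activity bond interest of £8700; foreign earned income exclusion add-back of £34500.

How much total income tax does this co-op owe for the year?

£22575

Alternative floor tax:
  Adjusted income: £118500 + £15100 + £8700 + £34500 = £176800
  Less exemption £87000 → base £89800
  £89800 × 10% = £8980

Regular income tax:
  £39000 × 11% = £4290
  £79500 × 23% = £18285
  → £22575

£22575 > £8980, so the regular income tax governs.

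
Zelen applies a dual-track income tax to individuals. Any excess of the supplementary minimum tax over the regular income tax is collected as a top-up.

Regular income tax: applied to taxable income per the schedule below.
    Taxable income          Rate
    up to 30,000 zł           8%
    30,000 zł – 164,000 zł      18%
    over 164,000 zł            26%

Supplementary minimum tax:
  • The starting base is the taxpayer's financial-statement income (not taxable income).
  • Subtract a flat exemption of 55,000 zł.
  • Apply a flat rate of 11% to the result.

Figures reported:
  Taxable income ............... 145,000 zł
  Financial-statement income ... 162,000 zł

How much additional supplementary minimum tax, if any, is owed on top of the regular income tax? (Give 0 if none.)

0 zł

Supplementary minimum tax:
  Base (financial-statement income): 162,000 zł
  Less exemption 55,000 zł → base 107,000 zł
  107,000 zł × 11% = 11,770 zł

Regular income tax:
  30,000 zł × 8% = 2,400 zł
  115,000 zł × 18% = 20,700 zł
  → 23,100 zł

11,770 zł ≤ 23,100 zł, so no add-on is due.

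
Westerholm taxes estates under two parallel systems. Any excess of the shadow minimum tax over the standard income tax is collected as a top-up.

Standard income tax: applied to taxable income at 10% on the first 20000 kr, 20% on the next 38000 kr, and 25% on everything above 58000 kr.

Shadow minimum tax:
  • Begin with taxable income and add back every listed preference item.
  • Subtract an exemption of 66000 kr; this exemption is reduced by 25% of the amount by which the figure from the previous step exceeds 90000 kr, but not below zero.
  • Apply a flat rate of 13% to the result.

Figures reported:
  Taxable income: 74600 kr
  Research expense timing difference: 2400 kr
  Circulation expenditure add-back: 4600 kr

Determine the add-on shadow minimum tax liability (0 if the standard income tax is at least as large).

0 kr

Shadow minimum tax:
  Adjusted income: 74600 kr + 2400 kr + 4600 kr = 81600 kr
  Exemption: 81600 kr ≤ 90000 kr, so full 66000 kr applies
  Base: 81600 kr − 66000 kr = 15600 kr
  15600 kr × 13% = 2028 kr

Standard income tax:
  20000 kr × 10% = 2000 kr
  38000 kr × 20% = 7600 kr
  16600 kr × 25% = 4150 kr
  → 13750 kr

2028 kr ≤ 13750 kr, so no add-on is due.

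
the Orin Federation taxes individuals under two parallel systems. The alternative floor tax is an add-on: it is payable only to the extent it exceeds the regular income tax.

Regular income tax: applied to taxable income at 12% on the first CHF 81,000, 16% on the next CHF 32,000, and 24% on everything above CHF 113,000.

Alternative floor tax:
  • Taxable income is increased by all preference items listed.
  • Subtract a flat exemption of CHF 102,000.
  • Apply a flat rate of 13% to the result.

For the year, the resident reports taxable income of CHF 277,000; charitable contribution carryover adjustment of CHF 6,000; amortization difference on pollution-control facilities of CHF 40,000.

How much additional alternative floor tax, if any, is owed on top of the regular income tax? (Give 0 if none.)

Regular income tax:
  CHF 81,000 × 12% = CHF 9,720
  CHF 32,000 × 16% = CHF 5,120
  CHF 164,000 × 24% = CHF 39,360
  → CHF 54,200

Alternative floor tax:
  Adjusted income: CHF 277,000 + CHF 6,000 + CHF 40,000 = CHF 323,000
  Less exemption CHF 102,000 → base CHF 221,000
  CHF 221,000 × 13% = CHF 28,730

CHF 28,730 ≤ CHF 54,200, so no add-on is due.

CHF 0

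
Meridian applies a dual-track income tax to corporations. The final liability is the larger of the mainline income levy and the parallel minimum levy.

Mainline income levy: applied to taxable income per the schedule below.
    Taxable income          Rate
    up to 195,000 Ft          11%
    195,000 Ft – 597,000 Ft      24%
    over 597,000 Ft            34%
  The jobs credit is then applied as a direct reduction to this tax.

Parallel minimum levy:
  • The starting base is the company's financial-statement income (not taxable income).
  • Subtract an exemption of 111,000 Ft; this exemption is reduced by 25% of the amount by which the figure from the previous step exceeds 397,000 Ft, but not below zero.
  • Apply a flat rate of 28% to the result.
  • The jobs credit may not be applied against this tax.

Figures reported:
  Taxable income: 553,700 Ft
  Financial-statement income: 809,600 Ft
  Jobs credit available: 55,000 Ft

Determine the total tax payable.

224,490 Ft

Parallel minimum levy:
  Base (financial-statement income): 809,600 Ft
  Exemption: 111,000 Ft − 25% × (809,600 Ft − 397,000 Ft) = 111,000 Ft − 103,150 Ft = 7,850 Ft
  Base: 809,600 Ft − 7,850 Ft = 801,750 Ft
  801,750 Ft × 28% = 224,490 Ft

Mainline income levy:
  195,000 Ft × 11% = 21,450 Ft
  358,700 Ft × 24% = 86,088 Ft
  → 107,538 Ft
  Less jobs credit 55,000 Ft → 52,538 Ft

224,490 Ft > 52,538 Ft, so the parallel minimum levy is the binding amount.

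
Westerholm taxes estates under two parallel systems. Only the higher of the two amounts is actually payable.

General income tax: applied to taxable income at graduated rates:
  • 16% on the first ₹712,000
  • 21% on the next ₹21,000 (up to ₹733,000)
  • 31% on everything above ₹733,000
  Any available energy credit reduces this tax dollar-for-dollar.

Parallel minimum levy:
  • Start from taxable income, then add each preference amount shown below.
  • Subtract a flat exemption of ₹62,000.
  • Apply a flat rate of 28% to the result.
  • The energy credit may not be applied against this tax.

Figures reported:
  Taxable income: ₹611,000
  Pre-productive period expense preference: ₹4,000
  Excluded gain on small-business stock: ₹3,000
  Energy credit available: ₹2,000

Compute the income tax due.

Parallel minimum levy:
  Adjusted income: ₹611,000 + ₹4,000 + ₹3,000 = ₹618,000
  Less exemption ₹62,000 → base ₹556,000
  ₹556,000 × 28% = ₹155,680

General income tax:
  ₹611,000 × 16% = ₹97,760
  Less energy credit ₹2,000 → ₹95,760

₹155,680 > ₹95,760, so the parallel minimum levy is the binding amount.

₹155,680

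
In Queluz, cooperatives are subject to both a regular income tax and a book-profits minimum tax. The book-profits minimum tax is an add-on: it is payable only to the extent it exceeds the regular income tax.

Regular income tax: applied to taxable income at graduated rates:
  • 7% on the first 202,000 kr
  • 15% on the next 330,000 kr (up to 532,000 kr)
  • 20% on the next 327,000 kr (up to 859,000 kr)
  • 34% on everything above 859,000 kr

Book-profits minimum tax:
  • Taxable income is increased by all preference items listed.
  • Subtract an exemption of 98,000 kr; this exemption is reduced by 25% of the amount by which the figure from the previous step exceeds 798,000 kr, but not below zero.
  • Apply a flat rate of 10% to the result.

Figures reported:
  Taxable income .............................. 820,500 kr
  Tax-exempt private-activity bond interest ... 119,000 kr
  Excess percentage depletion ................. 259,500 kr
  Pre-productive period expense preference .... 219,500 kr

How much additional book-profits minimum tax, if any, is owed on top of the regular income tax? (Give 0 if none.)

Book-profits minimum tax:
  Adjusted income: 820,500 kr + 119,000 kr + 259,500 kr + 219,500 kr = 1,418,500 kr
  Exemption: 25% × (1,418,500 kr − 798,000 kr) = 155,125 kr ≥ 98,000 kr, so the exemption is fully phased out
  Base: 1,418,500 kr − 0 kr = 1,418,500 kr
  1,418,500 kr × 10% = 141,850 kr

Regular income tax:
  202,000 kr × 7% = 14,140 kr
  330,000 kr × 15% = 49,500 kr
  288,500 kr × 20% = 57,700 kr
  → 121,340 kr

Excess of book-profits minimum tax over regular income tax: 141,850 kr − 121,340 kr = 20,510 kr.

20,510 kr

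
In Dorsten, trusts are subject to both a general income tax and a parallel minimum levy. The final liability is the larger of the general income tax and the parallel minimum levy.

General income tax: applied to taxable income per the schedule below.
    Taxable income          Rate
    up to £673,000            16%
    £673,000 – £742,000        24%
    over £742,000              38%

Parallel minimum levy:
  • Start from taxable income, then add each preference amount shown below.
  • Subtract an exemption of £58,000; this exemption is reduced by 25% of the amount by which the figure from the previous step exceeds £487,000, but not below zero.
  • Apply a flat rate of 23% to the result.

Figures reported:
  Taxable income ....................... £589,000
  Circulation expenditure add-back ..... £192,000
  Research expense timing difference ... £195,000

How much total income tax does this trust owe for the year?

Parallel minimum levy:
  Adjusted income: £589,000 + £192,000 + £195,000 = £976,000
  Exemption: 25% × (£976,000 − £487,000) = £122,250 ≥ £58,000, so the exemption is fully phased out
  Base: £976,000 − £0 = £976,000
  £976,000 × 23% = £224,480

General income tax:
  £589,000 × 16% = £94,240

£224,480 > £94,240, so the parallel minimum levy is the binding amount.

£224,480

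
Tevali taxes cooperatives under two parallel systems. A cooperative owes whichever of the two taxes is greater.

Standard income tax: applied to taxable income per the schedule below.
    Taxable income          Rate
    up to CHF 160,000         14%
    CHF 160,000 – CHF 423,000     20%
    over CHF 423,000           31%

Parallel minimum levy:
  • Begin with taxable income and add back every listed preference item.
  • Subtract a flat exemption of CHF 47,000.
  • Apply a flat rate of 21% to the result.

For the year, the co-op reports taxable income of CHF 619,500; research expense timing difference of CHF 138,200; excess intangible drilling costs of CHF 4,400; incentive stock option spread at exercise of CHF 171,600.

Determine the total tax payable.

CHF 186,207

Standard income tax:
  CHF 160,000 × 14% = CHF 22,400
  CHF 263,000 × 20% = CHF 52,600
  CHF 196,500 × 31% = CHF 60,915
  → CHF 135,915

Parallel minimum levy:
  Adjusted income: CHF 619,500 + CHF 138,200 + CHF 4,400 + CHF 171,600 = CHF 933,700
  Less exemption CHF 47,000 → base CHF 886,700
  CHF 886,700 × 21% = CHF 186,207

CHF 186,207 > CHF 135,915, so the parallel minimum levy is the binding amount.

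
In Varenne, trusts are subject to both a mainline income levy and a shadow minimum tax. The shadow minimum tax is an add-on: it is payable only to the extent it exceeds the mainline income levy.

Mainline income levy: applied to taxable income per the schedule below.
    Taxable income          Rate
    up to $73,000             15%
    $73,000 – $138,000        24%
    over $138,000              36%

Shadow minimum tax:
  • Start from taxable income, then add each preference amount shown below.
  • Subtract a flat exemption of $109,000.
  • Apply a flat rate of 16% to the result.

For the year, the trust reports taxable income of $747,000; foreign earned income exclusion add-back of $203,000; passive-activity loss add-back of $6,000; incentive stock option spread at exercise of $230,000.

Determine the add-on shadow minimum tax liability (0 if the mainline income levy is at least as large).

$0

Shadow minimum tax:
  Adjusted income: $747,000 + $203,000 + $6,000 + $230,000 = $1,186,000
  Less exemption $109,000 → base $1,077,000
  $1,077,000 × 16% = $172,320

Mainline income levy:
  $73,000 × 15% = $10,950
  $65,000 × 24% = $15,600
  $609,000 × 36% = $219,240
  → $245,790

$172,320 ≤ $245,790, so no add-on is due.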